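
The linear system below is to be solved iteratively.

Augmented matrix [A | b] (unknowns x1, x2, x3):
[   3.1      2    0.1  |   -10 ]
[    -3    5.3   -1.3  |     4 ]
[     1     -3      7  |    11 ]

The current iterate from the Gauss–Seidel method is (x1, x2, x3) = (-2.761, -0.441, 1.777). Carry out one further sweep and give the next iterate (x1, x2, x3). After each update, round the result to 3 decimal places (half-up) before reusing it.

One sweep:
  x1 = (-10 - (2)·-0.441 - (0.1)·1.777) / (3.1) = -2.999
  x2 = (4 - (-3)·-2.999 - (-1.3)·1.777) / (5.3) = -0.507
  x3 = (11 - (1)·-2.999 - (-3)·-0.507) / (7) = 1.783

(-2.999, -0.507, 1.783)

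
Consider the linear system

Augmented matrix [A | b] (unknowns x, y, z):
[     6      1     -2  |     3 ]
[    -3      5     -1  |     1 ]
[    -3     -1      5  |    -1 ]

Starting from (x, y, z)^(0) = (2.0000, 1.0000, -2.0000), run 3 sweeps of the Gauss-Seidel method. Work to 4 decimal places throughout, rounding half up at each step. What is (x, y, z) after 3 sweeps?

(0.4799, 0.5107, 0.1901)

Iteration 1:
  x = (3 - (1)·1.0000 - (-2)·-2.0000) / (6) = -0.3333
  y = (1 - (-3)·-0.3333 - (-1)·-2.0000) / (5) = -0.4000
  z = (-1 - (-3)·-0.3333 - (-1)·-0.4000) / (5) = -0.4800
Iteration 2:
  x = (3 - (1)·-0.4000 - (-2)·-0.4800) / (6) = 0.4067
  y = (1 - (-3)·0.4067 - (-1)·-0.4800) / (5) = 0.3480
  z = (-1 - (-3)·0.4067 - (-1)·0.3480) / (5) = 0.1136
Iteration 3:
  x = (3 - (1)·0.3480 - (-2)·0.1136) / (6) = 0.4799
  y = (1 - (-3)·0.4799 - (-1)·0.1136) / (5) = 0.5107
  z = (-1 - (-3)·0.4799 - (-1)·0.5107) / (5) = 0.1901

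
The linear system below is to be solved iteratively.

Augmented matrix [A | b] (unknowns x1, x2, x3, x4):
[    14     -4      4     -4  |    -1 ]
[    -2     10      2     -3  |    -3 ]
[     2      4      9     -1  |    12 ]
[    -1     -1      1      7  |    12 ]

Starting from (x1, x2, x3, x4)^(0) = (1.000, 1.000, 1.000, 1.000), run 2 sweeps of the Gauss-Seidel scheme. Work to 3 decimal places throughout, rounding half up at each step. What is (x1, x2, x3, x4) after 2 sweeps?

Iteration 1:
  x1 = (-1 - (-4)·1.000 - (4)·1.000 - (-4)·1.000) / (14) = 0.214
  x2 = (-3 - (-2)·0.214 - (2)·1.000 - (-3)·1.000) / (10) = -0.157
  x3 = (12 - (2)·0.214 - (4)·-0.157 - (-1)·1.000) / (9) = 1.467
  x4 = (12 - (-1)·0.214 - (-1)·-0.157 - (1)·1.467) / (7) = 1.513
Iteration 2:
  x1 = (-1 - (-4)·-0.157 - (4)·1.467 - (-4)·1.513) / (14) = -0.103
  x2 = (-3 - (-2)·-0.103 - (2)·1.467 - (-3)·1.513) / (10) = -0.160
  x3 = (12 - (2)·-0.103 - (4)·-0.160 - (-1)·1.513) / (9) = 1.595
  x4 = (12 - (-1)·-0.103 - (-1)·-0.160 - (1)·1.595) / (7) = 1.449

(-0.103, -0.160, 1.595, 1.449)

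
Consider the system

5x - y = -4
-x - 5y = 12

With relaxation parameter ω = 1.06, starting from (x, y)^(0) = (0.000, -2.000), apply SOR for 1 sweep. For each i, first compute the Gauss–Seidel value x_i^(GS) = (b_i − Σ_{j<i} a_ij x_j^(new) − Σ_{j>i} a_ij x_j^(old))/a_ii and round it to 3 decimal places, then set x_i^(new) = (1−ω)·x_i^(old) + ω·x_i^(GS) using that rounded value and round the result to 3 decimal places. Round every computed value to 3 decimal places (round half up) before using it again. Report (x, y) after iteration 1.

Iteration 1:
  x: GS value = (-4 - (-1)·-2.000) / (5) = -1.200;  x ← (1−ω)·0.000 + ω·-1.200 = -1.272
  y: GS value = (12 - (-1)·-1.272) / (-5) = -2.146;  y ← (1−ω)·-2.000 + ω·-2.146 = -2.155

(-1.272, -2.155)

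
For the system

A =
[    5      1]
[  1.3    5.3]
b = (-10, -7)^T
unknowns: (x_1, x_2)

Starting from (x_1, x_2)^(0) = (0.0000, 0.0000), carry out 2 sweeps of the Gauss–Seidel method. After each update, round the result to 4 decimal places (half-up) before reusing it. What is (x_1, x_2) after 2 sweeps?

Iteration 1:
  x_1 = (-10 - (1)·0.0000) / (5) = -2.0000
  x_2 = (-7 - (1.3)·-2.0000) / (5.3) = -0.8302
Iteration 2:
  x_1 = (-10 - (1)·-0.8302) / (5) = -1.8340
  x_2 = (-7 - (1.3)·-1.8340) / (5.3) = -0.8709

(-1.8340, -0.8709)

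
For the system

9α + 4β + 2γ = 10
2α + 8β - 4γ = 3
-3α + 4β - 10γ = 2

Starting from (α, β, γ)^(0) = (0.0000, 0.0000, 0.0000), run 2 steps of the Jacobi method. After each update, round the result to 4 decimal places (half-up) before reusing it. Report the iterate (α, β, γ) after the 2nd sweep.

(0.9889, -0.0028, -0.3833)

Iteration 1:
  α = (10 - (4)·0.0000 - (2)·0.0000) / (9) = 1.1111
  β = (3 - (2)·0.0000 - (-4)·0.0000) / (8) = 0.3750
  γ = (2 - (-3)·0.0000 - (4)·0.0000) / (-10) = -0.2000
Iteration 2:
  α = (10 - (4)·0.3750 - (2)·-0.2000) / (9) = 0.9889
  β = (3 - (2)·1.1111 - (-4)·-0.2000) / (8) = -0.0028
  γ = (2 - (-3)·1.1111 - (4)·0.3750) / (-10) = -0.3833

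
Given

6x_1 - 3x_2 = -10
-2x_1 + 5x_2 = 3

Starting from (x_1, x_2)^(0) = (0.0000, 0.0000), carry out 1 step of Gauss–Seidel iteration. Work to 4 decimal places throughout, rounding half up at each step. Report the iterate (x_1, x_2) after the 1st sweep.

(-1.6667, -0.0667)

Iteration 1:
  x_1 = (-10 - (-3)·0.0000) / (6) = -1.6667
  x_2 = (3 - (-2)·-1.6667) / (5) = -0.0667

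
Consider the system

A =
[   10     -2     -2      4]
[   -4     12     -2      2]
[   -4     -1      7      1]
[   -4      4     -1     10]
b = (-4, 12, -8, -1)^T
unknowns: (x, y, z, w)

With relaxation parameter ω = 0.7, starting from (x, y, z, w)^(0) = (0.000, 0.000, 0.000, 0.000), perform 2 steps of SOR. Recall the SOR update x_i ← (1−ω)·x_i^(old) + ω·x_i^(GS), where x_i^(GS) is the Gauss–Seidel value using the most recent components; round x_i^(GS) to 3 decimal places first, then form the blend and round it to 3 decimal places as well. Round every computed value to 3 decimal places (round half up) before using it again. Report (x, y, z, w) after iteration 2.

(-0.286, 0.770, -1.053, -0.555)

Iteration 1:
  x: GS value = (-4 - (-2)·0.000 - (-2)·0.000 - (4)·0.000) / (10) = -0.400;  x ← (1−ω)·0.000 + ω·-0.400 = -0.280
  y: GS value = (12 - (-4)·-0.280 - (-2)·0.000 - (2)·0.000) / (12) = 0.907;  y ← (1−ω)·0.000 + ω·0.907 = 0.635
  z: GS value = (-8 - (-4)·-0.280 - (-1)·0.635 - (1)·0.000) / (7) = -1.212;  z ← (1−ω)·0.000 + ω·-1.212 = -0.848
  w: GS value = (-1 - (-4)·-0.280 - (4)·0.635 - (-1)·-0.848) / (10) = -0.551;  w ← (1−ω)·0.000 + ω·-0.551 = -0.386
Iteration 2:
  x: GS value = (-4 - (-2)·0.635 - (-2)·-0.848 - (4)·-0.386) / (10) = -0.288;  x ← (1−ω)·-0.280 + ω·-0.288 = -0.286
  y: GS value = (12 - (-4)·-0.286 - (-2)·-0.848 - (2)·-0.386) / (12) = 0.828;  y ← (1−ω)·0.635 + ω·0.828 = 0.770
  z: GS value = (-8 - (-4)·-0.286 - (-1)·0.770 - (1)·-0.386) / (7) = -1.141;  z ← (1−ω)·-0.848 + ω·-1.141 = -1.053
  w: GS value = (-1 - (-4)·-0.286 - (4)·0.770 - (-1)·-1.053) / (10) = -0.628;  w ← (1−ω)·-0.386 + ω·-0.628 = -0.555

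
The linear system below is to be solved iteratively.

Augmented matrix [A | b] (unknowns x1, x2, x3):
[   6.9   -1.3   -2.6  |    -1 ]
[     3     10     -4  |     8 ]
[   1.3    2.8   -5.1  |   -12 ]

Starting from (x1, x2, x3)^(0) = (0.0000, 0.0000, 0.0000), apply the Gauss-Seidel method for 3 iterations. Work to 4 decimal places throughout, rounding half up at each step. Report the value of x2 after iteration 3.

Iteration 1:
  x1 = (-1 - (-1.3)·0.0000 - (-2.6)·0.0000) / (6.9) = -0.1449
  x2 = (8 - (3)·-0.1449 - (-4)·0.0000) / (10) = 0.8435
  x3 = (-12 - (1.3)·-0.1449 - (2.8)·0.8435) / (-5.1) = 2.7791
Iteration 2:
  x1 = (-1 - (-1.3)·0.8435 - (-2.6)·2.7791) / (6.9) = 1.0612
  x2 = (8 - (3)·1.0612 - (-4)·2.7791) / (10) = 1.5933
  x3 = (-12 - (1.3)·1.0612 - (2.8)·1.5933) / (-5.1) = 3.4982
Iteration 3:
  x1 = (-1 - (-1.3)·1.5933 - (-2.6)·3.4982) / (6.9) = 1.4734
  x2 = (8 - (3)·1.4734 - (-4)·3.4982) / (10) = 1.7573
  x3 = (-12 - (1.3)·1.4734 - (2.8)·1.7573) / (-5.1) = 3.6933

1.7573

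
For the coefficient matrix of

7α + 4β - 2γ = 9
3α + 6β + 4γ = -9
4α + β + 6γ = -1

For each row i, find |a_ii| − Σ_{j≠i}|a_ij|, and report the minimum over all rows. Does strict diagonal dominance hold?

-1

row 1: |7| − (4+2) = 1
row 2: |6| − (3+4) = -1
row 3: |6| − (4+1) = 1
minimum over rows = -1 → not strictly diagonally dominant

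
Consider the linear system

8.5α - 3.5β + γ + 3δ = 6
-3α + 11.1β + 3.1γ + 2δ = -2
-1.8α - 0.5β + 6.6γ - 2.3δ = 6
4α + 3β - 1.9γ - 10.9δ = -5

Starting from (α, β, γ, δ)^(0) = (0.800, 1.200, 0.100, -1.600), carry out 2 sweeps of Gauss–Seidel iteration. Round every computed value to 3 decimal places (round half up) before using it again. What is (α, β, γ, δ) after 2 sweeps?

(0.442, -0.503, 1.376, 0.243)

Iteration 1:
  α = (6 - (-3.5)·1.200 - (1)·0.100 - (3)·-1.600) / (8.5) = 1.753
  β = (-2 - (-3)·1.753 - (3.1)·0.100 - (2)·-1.600) / (11.1) = 0.554
  γ = (6 - (-1.8)·1.753 - (-0.5)·0.554 - (-2.3)·-1.600) / (6.6) = 0.872
  δ = (-5 - (4)·1.753 - (3)·0.554 - (-1.9)·0.872) / (-10.9) = 1.102
Iteration 2:
  α = (6 - (-3.5)·0.554 - (1)·0.872 - (3)·1.102) / (8.5) = 0.442
  β = (-2 - (-3)·0.442 - (3.1)·0.872 - (2)·1.102) / (11.1) = -0.503
  γ = (6 - (-1.8)·0.442 - (-0.5)·-0.503 - (-2.3)·1.102) / (6.6) = 1.376
  δ = (-5 - (4)·0.442 - (3)·-0.503 - (-1.9)·1.376) / (-10.9) = 0.243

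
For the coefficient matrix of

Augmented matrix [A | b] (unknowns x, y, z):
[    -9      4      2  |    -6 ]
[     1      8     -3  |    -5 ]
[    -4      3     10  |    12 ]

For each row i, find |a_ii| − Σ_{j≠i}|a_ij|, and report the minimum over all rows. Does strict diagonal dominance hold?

3

row 1: |-9| − (4+2) = 3
row 2: |8| − (1+3) = 4
row 3: |10| − (4+3) = 3
minimum over rows = 3 → strictly diagonally dominant (convergence guaranteed)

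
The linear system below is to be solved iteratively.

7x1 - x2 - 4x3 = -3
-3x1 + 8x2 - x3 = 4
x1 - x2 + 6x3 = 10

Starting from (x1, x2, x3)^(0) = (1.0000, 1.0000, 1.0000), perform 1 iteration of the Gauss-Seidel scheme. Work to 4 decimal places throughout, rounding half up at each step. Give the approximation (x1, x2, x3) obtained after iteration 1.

Iteration 1:
  x1 = (-3 - (-1)·1.0000 - (-4)·1.0000) / (7) = 0.2857
  x2 = (4 - (-3)·0.2857 - (-1)·1.0000) / (8) = 0.7321
  x3 = (10 - (1)·0.2857 - (-1)·0.7321) / (6) = 1.7411

(0.2857, 0.7321, 1.7411)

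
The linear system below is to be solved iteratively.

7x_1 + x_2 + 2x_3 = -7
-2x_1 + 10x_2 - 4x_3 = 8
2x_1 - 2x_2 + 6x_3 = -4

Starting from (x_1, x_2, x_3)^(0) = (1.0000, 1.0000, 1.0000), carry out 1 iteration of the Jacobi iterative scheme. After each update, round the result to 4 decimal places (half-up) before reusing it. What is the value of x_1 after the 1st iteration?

Iteration 1:
  x_1 = (-7 - (1)·1.0000 - (2)·1.0000) / (7) = -1.4286
  x_2 = (8 - (-2)·1.0000 - (-4)·1.0000) / (10) = 1.4000
  x_3 = (-4 - (2)·1.0000 - (-2)·1.0000) / (6) = -0.6667

-1.4286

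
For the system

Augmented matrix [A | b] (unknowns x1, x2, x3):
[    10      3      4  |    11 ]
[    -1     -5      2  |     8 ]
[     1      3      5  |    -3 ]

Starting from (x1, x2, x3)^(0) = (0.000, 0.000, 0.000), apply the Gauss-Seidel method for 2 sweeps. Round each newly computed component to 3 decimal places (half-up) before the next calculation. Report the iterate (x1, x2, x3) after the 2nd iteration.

(1.537, -1.799, 0.172)

Iteration 1:
  x1 = (11 - (3)·0.000 - (4)·0.000) / (10) = 1.100
  x2 = (8 - (-1)·1.100 - (2)·0.000) / (-5) = -1.820
  x3 = (-3 - (1)·1.100 - (3)·-1.820) / (5) = 0.272
Iteration 2:
  x1 = (11 - (3)·-1.820 - (4)·0.272) / (10) = 1.537
  x2 = (8 - (-1)·1.537 - (2)·0.272) / (-5) = -1.799
  x3 = (-3 - (1)·1.537 - (3)·-1.799) / (5) = 0.172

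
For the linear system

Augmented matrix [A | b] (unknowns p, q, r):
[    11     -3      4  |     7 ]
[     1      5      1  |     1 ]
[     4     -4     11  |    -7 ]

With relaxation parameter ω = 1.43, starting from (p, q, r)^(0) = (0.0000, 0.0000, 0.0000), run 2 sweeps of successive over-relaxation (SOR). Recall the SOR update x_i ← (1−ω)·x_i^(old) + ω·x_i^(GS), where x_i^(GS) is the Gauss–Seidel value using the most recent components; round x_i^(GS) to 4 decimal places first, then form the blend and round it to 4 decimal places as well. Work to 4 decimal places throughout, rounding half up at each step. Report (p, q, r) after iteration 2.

(1.2410, 0.3118, -0.8042)

Iteration 1:
  p: GS value = (7 - (-3)·0.0000 - (4)·0.0000) / (11) = 0.6364;  p ← (1−ω)·0.0000 + ω·0.6364 = 0.9101
  q: GS value = (1 - (1)·0.9101 - (1)·0.0000) / (5) = 0.0180;  q ← (1−ω)·0.0000 + ω·0.0180 = 0.0257
  r: GS value = (-7 - (4)·0.9101 - (-4)·0.0257) / (11) = -0.9580;  r ← (1−ω)·0.0000 + ω·-0.9580 = -1.3699
Iteration 2:
  p: GS value = (7 - (-3)·0.0257 - (4)·-1.3699) / (11) = 1.1415;  p ← (1−ω)·0.9101 + ω·1.1415 = 1.2410
  q: GS value = (1 - (1)·1.2410 - (1)·-1.3699) / (5) = 0.2258;  q ← (1−ω)·0.0257 + ω·0.2258 = 0.3118
  r: GS value = (-7 - (4)·1.2410 - (-4)·0.3118) / (11) = -0.9743;  r ← (1−ω)·-1.3699 + ω·-0.9743 = -0.8042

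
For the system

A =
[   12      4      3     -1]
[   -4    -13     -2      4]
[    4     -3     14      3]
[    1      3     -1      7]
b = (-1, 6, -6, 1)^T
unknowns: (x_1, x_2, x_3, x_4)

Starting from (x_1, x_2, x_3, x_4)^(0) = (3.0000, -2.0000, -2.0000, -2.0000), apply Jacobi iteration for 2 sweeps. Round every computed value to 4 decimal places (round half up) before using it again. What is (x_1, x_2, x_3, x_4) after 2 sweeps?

Iteration 1:
  x_1 = (-1 - (4)·-2.0000 - (3)·-2.0000 - (-1)·-2.0000) / (12) = 0.9167
  x_2 = (6 - (-4)·3.0000 - (-2)·-2.0000 - (4)·-2.0000) / (-13) = -1.6923
  x_3 = (-6 - (4)·3.0000 - (-3)·-2.0000 - (3)·-2.0000) / (14) = -1.2857
  x_4 = (1 - (1)·3.0000 - (3)·-2.0000 - (-1)·-2.0000) / (7) = 0.2857
Iteration 2:
  x_1 = (-1 - (4)·-1.6923 - (3)·-1.2857 - (-1)·0.2857) / (12) = 0.8260
  x_2 = (6 - (-4)·0.9167 - (-2)·-1.2857 - (4)·0.2857) / (-13) = -0.4579
  x_3 = (-6 - (4)·0.9167 - (-3)·-1.6923 - (3)·0.2857) / (14) = -1.1143
  x_4 = (1 - (1)·0.9167 - (3)·-1.6923 - (-1)·-1.2857) / (7) = 0.5535

(0.8260, -0.4579, -1.1143, 0.5535)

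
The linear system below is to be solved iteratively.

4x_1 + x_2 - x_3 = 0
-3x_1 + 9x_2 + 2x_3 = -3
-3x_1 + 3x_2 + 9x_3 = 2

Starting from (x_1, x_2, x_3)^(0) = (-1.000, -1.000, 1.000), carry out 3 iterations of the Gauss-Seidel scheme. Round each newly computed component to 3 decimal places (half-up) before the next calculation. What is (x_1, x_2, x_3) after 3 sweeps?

(0.199, -0.361, 0.409)

Iteration 1:
  x_1 = (0 - (1)·-1.000 - (-1)·1.000) / (4) = 0.500
  x_2 = (-3 - (-3)·0.500 - (2)·1.000) / (9) = -0.389
  x_3 = (2 - (-3)·0.500 - (3)·-0.389) / (9) = 0.519
Iteration 2:
  x_1 = (0 - (1)·-0.389 - (-1)·0.519) / (4) = 0.227
  x_2 = (-3 - (-3)·0.227 - (2)·0.519) / (9) = -0.373
  x_3 = (2 - (-3)·0.227 - (3)·-0.373) / (9) = 0.422
Iteration 3:
  x_1 = (0 - (1)·-0.373 - (-1)·0.422) / (4) = 0.199
  x_2 = (-3 - (-3)·0.199 - (2)·0.422) / (9) = -0.361
  x_3 = (2 - (-3)·0.199 - (3)·-0.361) / (9) = 0.409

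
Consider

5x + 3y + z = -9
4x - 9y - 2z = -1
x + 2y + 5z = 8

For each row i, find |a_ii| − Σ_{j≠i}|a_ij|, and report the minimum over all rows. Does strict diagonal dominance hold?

row 1: |5| − (3+1) = 1
row 2: |-9| − (4+2) = 3
row 3: |5| − (1+2) = 2
minimum over rows = 1 → strictly diagonally dominant (convergence guaranteed)

1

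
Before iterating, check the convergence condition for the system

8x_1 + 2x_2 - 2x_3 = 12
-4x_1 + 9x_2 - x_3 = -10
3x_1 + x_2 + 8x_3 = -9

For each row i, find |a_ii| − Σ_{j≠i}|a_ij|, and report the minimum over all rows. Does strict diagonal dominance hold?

row 1: |8| − (2+2) = 4
row 2: |9| − (4+1) = 4
row 3: |8| − (3+1) = 4
minimum over rows = 4 → strictly diagonally dominant (convergence guaranteed)

4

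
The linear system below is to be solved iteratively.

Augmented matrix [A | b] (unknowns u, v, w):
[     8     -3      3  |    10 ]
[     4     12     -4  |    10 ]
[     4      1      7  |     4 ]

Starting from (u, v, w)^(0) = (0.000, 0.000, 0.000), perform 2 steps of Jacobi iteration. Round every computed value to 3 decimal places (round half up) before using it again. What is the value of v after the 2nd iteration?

Iteration 1:
  u = (10 - (-3)·0.000 - (3)·0.000) / (8) = 1.250
  v = (10 - (4)·0.000 - (-4)·0.000) / (12) = 0.833
  w = (4 - (4)·0.000 - (1)·0.000) / (7) = 0.571
Iteration 2:
  u = (10 - (-3)·0.833 - (3)·0.571) / (8) = 1.348
  v = (10 - (4)·1.250 - (-4)·0.571) / (12) = 0.607
  w = (4 - (4)·1.250 - (1)·0.833) / (7) = -0.262

0.607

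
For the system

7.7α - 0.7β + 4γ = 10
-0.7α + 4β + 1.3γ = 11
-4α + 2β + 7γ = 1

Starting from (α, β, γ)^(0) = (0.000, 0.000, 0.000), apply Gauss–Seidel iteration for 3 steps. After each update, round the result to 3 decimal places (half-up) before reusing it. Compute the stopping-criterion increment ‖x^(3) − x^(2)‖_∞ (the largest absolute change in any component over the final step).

0.066

Iteration 1:
  α = (10 - (-0.7)·0.000 - (4)·0.000) / (7.7) = 1.299
  β = (11 - (-0.7)·1.299 - (1.3)·0.000) / (4) = 2.977
  γ = (1 - (-4)·1.299 - (2)·2.977) / (7) = 0.035
Iteration 2:
  α = (10 - (-0.7)·2.977 - (4)·0.035) / (7.7) = 1.551
  β = (11 - (-0.7)·1.551 - (1.3)·0.035) / (4) = 3.010
  γ = (1 - (-4)·1.551 - (2)·3.010) / (7) = 0.169
Iteration 3:
  α = (10 - (-0.7)·3.010 - (4)·0.169) / (7.7) = 1.485
  β = (11 - (-0.7)·1.485 - (1.3)·0.169) / (4) = 2.955
  γ = (1 - (-4)·1.485 - (2)·2.955) / (7) = 0.147
Change: (-0.066, -0.055, -0.022) → max |·| = 0.066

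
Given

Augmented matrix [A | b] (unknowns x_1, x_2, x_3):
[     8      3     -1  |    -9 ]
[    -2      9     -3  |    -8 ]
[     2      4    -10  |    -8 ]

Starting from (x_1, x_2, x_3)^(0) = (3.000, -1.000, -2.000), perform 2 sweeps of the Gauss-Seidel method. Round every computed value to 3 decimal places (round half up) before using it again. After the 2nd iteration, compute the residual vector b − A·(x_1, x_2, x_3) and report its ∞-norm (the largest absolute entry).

Iteration 1:
  x_1 = (-9 - (3)·-1.000 - (-1)·-2.000) / (8) = -1.000
  x_2 = (-8 - (-2)·-1.000 - (-3)·-2.000) / (9) = -1.778
  x_3 = (-8 - (2)·-1.000 - (4)·-1.778) / (-10) = -0.111
Iteration 2:
  x_1 = (-9 - (3)·-1.778 - (-1)·-0.111) / (8) = -0.472
  x_2 = (-8 - (-2)·-0.472 - (-3)·-0.111) / (9) = -1.031
  x_3 = (-8 - (2)·-0.472 - (4)·-1.031) / (-10) = 0.293
Residual b − A·x = (-1.838, 1.214, -0.002); ∞-norm = 1.838

1.838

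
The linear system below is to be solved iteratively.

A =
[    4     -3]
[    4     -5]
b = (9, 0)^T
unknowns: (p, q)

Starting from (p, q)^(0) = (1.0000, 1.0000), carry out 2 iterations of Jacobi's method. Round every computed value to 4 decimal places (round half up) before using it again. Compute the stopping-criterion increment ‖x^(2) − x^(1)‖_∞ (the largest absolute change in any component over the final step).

1.6000

Iteration 1:
  p = (9 - (-3)·1.0000) / (4) = 3.0000
  q = (0 - (4)·1.0000) / (-5) = 0.8000
Iteration 2:
  p = (9 - (-3)·0.8000) / (4) = 2.8500
  q = (0 - (4)·3.0000) / (-5) = 2.4000
Change: (-0.1500, 1.6000) → max |·| = 1.6000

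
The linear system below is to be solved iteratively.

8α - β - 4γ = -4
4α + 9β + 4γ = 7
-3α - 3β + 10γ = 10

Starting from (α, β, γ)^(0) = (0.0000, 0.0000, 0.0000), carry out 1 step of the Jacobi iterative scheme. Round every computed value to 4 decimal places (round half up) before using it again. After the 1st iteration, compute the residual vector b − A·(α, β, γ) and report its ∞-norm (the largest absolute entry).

Iteration 1:
  α = (-4 - (-1)·0.0000 - (-4)·0.0000) / (8) = -0.5000
  β = (7 - (4)·0.0000 - (4)·0.0000) / (9) = 0.7778
  γ = (10 - (-3)·0.0000 - (-3)·0.0000) / (10) = 1.0000
Residual b − A·x = (4.7778, -2.0002, 0.8334); ∞-norm = 4.7778

4.7778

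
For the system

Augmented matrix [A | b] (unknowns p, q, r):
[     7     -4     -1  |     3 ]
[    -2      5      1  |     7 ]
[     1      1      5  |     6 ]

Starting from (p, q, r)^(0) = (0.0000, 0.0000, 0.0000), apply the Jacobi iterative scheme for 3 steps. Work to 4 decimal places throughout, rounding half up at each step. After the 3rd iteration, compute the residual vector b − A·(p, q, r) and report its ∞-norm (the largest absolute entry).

Iteration 1:
  p = (3 - (-4)·0.0000 - (-1)·0.0000) / (7) = 0.4286
  q = (7 - (-2)·0.0000 - (1)·0.0000) / (5) = 1.4000
  r = (6 - (1)·0.0000 - (1)·0.0000) / (5) = 1.2000
Iteration 2:
  p = (3 - (-4)·1.4000 - (-1)·1.2000) / (7) = 1.4000
  q = (7 - (-2)·0.4286 - (1)·1.2000) / (5) = 1.3314
  r = (6 - (1)·0.4286 - (1)·1.4000) / (5) = 0.8343
Iteration 3:
  p = (3 - (-4)·1.3314 - (-1)·0.8343) / (7) = 1.3086
  q = (7 - (-2)·1.4000 - (1)·0.8343) / (5) = 1.7931
  r = (6 - (1)·1.4000 - (1)·1.3314) / (5) = 0.6537
Residual b − A·x = (1.6659, -0.0020, -0.3702); ∞-norm = 1.6659

1.6659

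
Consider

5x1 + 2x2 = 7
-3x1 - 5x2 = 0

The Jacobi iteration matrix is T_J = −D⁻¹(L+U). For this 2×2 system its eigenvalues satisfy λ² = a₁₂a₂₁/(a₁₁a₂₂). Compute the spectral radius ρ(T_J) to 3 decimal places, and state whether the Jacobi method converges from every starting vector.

0.490

a₁₂a₂₁/(a₁₁a₂₂) = (2)·(-3) / ((5)·(-5)) = 0.240000
ρ = √|0.240000| = √0.240000 = 0.490
ρ < 1, so Jacobi converges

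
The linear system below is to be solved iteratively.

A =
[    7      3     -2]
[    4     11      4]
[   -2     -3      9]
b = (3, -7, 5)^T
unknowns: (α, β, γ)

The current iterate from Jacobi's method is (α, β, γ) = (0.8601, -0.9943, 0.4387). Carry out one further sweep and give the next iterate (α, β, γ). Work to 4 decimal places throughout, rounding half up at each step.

One sweep:
  α = (3 - (3)·-0.9943 - (-2)·0.4387) / (7) = 0.9800
  β = (-7 - (4)·0.8601 - (4)·0.4387) / (11) = -1.1087
  γ = (5 - (-2)·0.8601 - (-3)·-0.9943) / (9) = 0.4153

(0.9800, -1.1087, 0.4153)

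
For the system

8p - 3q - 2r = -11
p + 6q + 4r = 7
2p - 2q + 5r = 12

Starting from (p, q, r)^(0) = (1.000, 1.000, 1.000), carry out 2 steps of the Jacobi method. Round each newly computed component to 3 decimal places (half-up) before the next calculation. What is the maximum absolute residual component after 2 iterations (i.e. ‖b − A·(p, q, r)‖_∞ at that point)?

1.834

Iteration 1:
  p = (-11 - (-3)·1.000 - (-2)·1.000) / (8) = -0.750
  q = (7 - (1)·1.000 - (4)·1.000) / (6) = 0.333
  r = (12 - (2)·1.000 - (-2)·1.000) / (5) = 2.400
Iteration 2:
  p = (-11 - (-3)·0.333 - (-2)·2.400) / (8) = -0.650
  q = (7 - (1)·-0.750 - (4)·2.400) / (6) = -0.308
  r = (12 - (2)·-0.750 - (-2)·0.333) / (5) = 2.833
Residual b − A·x = (-1.058, -1.834, -1.481); ∞-norm = 1.834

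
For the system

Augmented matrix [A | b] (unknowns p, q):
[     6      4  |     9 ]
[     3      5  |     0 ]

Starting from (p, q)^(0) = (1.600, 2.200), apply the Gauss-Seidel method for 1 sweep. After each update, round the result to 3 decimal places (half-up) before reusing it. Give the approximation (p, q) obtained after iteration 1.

(0.033, -0.020)

Iteration 1:
  p = (9 - (4)·2.200) / (6) = 0.033
  q = (0 - (3)·0.033) / (5) = -0.020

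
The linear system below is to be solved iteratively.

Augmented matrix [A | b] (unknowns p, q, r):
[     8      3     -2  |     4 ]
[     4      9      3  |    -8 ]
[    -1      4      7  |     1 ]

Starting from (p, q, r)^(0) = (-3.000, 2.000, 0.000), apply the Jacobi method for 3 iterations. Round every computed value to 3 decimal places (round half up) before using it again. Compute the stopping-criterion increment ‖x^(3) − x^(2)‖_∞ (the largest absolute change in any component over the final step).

0.600

Iteration 1:
  p = (4 - (3)·2.000 - (-2)·0.000) / (8) = -0.250
  q = (-8 - (4)·-3.000 - (3)·0.000) / (9) = 0.444
  r = (1 - (-1)·-3.000 - (4)·2.000) / (7) = -1.429
Iteration 2:
  p = (4 - (3)·0.444 - (-2)·-1.429) / (8) = -0.024
  q = (-8 - (4)·-0.250 - (3)·-1.429) / (9) = -0.301
  r = (1 - (-1)·-0.250 - (4)·0.444) / (7) = -0.147
Iteration 3:
  p = (4 - (3)·-0.301 - (-2)·-0.147) / (8) = 0.576
  q = (-8 - (4)·-0.024 - (3)·-0.147) / (9) = -0.829
  r = (1 - (-1)·-0.024 - (4)·-0.301) / (7) = 0.311
Change: (0.600, -0.528, 0.458) → max |·| = 0.600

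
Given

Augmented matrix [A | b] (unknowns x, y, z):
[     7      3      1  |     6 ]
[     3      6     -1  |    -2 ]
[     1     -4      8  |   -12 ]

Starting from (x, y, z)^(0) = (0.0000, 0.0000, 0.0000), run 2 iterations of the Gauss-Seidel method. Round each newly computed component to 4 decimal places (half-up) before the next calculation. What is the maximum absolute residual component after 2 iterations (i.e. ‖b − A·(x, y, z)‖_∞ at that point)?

2.3043

Iteration 1:
  x = (6 - (3)·0.0000 - (1)·0.0000) / (7) = 0.8571
  y = (-2 - (3)·0.8571 - (-1)·0.0000) / (6) = -0.7619
  z = (-12 - (1)·0.8571 - (-4)·-0.7619) / (8) = -1.9881
Iteration 2:
  x = (6 - (3)·-0.7619 - (1)·-1.9881) / (7) = 1.4677
  y = (-2 - (3)·1.4677 - (-1)·-1.9881) / (6) = -1.3985
  z = (-12 - (1)·1.4677 - (-4)·-1.3985) / (8) = -2.3827
Residual b − A·x = (2.3043, -0.3948, -0.0001); ∞-norm = 2.3043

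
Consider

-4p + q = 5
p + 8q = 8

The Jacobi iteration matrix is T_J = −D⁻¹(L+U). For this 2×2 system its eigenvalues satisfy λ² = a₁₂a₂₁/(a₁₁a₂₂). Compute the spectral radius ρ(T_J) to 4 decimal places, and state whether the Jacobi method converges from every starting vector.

a₁₂a₂₁/(a₁₁a₂₂) = (1)·(1) / ((-4)·(8)) = -0.031250
ρ = √|-0.031250| = √0.031250 = 0.1768
ρ < 1, so Jacobi converges

0.1768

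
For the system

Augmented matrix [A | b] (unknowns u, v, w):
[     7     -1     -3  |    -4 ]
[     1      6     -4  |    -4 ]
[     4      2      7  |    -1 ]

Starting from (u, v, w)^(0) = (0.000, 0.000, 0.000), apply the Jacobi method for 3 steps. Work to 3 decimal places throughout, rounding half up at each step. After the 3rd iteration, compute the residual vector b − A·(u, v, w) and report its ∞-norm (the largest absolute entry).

1.632

Iteration 1:
  u = (-4 - (-1)·0.000 - (-3)·0.000) / (7) = -0.571
  v = (-4 - (1)·0.000 - (-4)·0.000) / (6) = -0.667
  w = (-1 - (4)·0.000 - (2)·0.000) / (7) = -0.143
Iteration 2:
  u = (-4 - (-1)·-0.667 - (-3)·-0.143) / (7) = -0.728
  v = (-4 - (1)·-0.571 - (-4)·-0.143) / (6) = -0.667
  w = (-1 - (4)·-0.571 - (2)·-0.667) / (7) = 0.374
Iteration 3:
  u = (-4 - (-1)·-0.667 - (-3)·0.374) / (7) = -0.506
  v = (-4 - (1)·-0.728 - (-4)·0.374) / (6) = -0.296
  w = (-1 - (4)·-0.728 - (2)·-0.667) / (7) = 0.464
Residual b − A·x = (0.638, 0.138, -1.632); ∞-norm = 1.632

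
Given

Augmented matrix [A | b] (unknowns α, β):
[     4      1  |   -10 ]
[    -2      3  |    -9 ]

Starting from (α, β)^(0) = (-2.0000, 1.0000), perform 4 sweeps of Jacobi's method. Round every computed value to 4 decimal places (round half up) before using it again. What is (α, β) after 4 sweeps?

(-1.5139, -3.8611)

Iteration 1:
  α = (-10 - (1)·1.0000) / (4) = -2.7500
  β = (-9 - (-2)·-2.0000) / (3) = -4.3333
Iteration 2:
  α = (-10 - (1)·-4.3333) / (4) = -1.4167
  β = (-9 - (-2)·-2.7500) / (3) = -4.8333
Iteration 3:
  α = (-10 - (1)·-4.8333) / (4) = -1.2917
  β = (-9 - (-2)·-1.4167) / (3) = -3.9445
Iteration 4:
  α = (-10 - (1)·-3.9445) / (4) = -1.5139
  β = (-9 - (-2)·-1.2917) / (3) = -3.8611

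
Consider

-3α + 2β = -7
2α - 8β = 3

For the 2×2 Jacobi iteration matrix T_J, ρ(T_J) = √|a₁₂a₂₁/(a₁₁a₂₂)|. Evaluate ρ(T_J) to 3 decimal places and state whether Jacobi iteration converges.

a₁₂a₂₁/(a₁₁a₂₂) = (2)·(2) / ((-3)·(-8)) = 0.166667
ρ = √|0.166667| = √0.166667 = 0.408
ρ < 1, so Jacobi converges

0.408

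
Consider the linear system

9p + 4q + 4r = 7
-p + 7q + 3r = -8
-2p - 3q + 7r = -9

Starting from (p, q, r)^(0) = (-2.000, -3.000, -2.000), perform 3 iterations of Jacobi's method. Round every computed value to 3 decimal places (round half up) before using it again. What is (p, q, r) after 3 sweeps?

Iteration 1:
  p = (7 - (4)·-3.000 - (4)·-2.000) / (9) = 3.000
  q = (-8 - (-1)·-2.000 - (3)·-2.000) / (7) = -0.571
  r = (-9 - (-2)·-2.000 - (-3)·-3.000) / (7) = -3.143
Iteration 2:
  p = (7 - (4)·-0.571 - (4)·-3.143) / (9) = 2.428
  q = (-8 - (-1)·3.000 - (3)·-3.143) / (7) = 0.633
  r = (-9 - (-2)·3.000 - (-3)·-0.571) / (7) = -0.673
Iteration 3:
  p = (7 - (4)·0.633 - (4)·-0.673) / (9) = 0.796
  q = (-8 - (-1)·2.428 - (3)·-0.673) / (7) = -0.508
  r = (-9 - (-2)·2.428 - (-3)·0.633) / (7) = -0.321

(0.796, -0.508, -0.321)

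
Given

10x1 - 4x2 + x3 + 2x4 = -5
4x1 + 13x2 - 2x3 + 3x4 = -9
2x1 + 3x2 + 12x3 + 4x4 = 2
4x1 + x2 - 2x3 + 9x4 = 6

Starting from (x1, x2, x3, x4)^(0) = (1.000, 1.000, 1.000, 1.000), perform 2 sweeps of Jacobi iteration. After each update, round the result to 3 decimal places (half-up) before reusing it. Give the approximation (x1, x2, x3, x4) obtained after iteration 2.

(-0.939, -0.736, 0.392, 0.835)

Iteration 1:
  x1 = (-5 - (-4)·1.000 - (1)·1.000 - (2)·1.000) / (10) = -0.400
  x2 = (-9 - (4)·1.000 - (-2)·1.000 - (3)·1.000) / (13) = -1.077
  x3 = (2 - (2)·1.000 - (3)·1.000 - (4)·1.000) / (12) = -0.583
  x4 = (6 - (4)·1.000 - (1)·1.000 - (-2)·1.000) / (9) = 0.333
Iteration 2:
  x1 = (-5 - (-4)·-1.077 - (1)·-0.583 - (2)·0.333) / (10) = -0.939
  x2 = (-9 - (4)·-0.400 - (-2)·-0.583 - (3)·0.333) / (13) = -0.736
  x3 = (2 - (2)·-0.400 - (3)·-1.077 - (4)·0.333) / (12) = 0.392
  x4 = (6 - (4)·-0.400 - (1)·-1.077 - (-2)·-0.583) / (9) = 0.835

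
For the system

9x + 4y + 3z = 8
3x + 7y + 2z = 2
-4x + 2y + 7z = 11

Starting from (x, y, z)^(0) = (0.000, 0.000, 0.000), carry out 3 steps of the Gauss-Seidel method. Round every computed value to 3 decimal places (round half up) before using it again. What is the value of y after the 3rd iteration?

Iteration 1:
  x = (8 - (4)·0.000 - (3)·0.000) / (9) = 0.889
  y = (2 - (3)·0.889 - (2)·0.000) / (7) = -0.095
  z = (11 - (-4)·0.889 - (2)·-0.095) / (7) = 2.107
Iteration 2:
  x = (8 - (4)·-0.095 - (3)·2.107) / (9) = 0.229
  y = (2 - (3)·0.229 - (2)·2.107) / (7) = -0.414
  z = (11 - (-4)·0.229 - (2)·-0.414) / (7) = 1.821
Iteration 3:
  x = (8 - (4)·-0.414 - (3)·1.821) / (9) = 0.466
  y = (2 - (3)·0.466 - (2)·1.821) / (7) = -0.434
  z = (11 - (-4)·0.466 - (2)·-0.434) / (7) = 1.962

-0.434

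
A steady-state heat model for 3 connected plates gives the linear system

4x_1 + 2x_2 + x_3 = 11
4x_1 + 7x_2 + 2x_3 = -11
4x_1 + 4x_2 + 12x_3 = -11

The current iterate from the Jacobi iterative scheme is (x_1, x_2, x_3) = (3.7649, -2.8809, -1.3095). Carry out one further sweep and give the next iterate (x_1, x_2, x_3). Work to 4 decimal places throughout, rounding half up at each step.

One sweep:
  x_1 = (11 - (2)·-2.8809 - (1)·-1.3095) / (4) = 4.5178
  x_2 = (-11 - (4)·3.7649 - (2)·-1.3095) / (7) = -3.3487
  x_3 = (-11 - (4)·3.7649 - (4)·-2.8809) / (12) = -1.2113

(4.5178, -3.3487, -1.2113)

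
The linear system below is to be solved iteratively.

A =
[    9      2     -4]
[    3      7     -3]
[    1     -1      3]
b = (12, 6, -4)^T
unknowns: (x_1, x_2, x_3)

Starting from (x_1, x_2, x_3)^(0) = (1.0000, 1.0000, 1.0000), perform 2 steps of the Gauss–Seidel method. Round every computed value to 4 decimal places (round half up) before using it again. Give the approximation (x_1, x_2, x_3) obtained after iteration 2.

Iteration 1:
  x_1 = (12 - (2)·1.0000 - (-4)·1.0000) / (9) = 1.5556
  x_2 = (6 - (3)·1.5556 - (-3)·1.0000) / (7) = 0.6190
  x_3 = (-4 - (1)·1.5556 - (-1)·0.6190) / (3) = -1.6455
Iteration 2:
  x_1 = (12 - (2)·0.6190 - (-4)·-1.6455) / (9) = 0.4644
  x_2 = (6 - (3)·0.4644 - (-3)·-1.6455) / (7) = -0.0471
  x_3 = (-4 - (1)·0.4644 - (-1)·-0.0471) / (3) = -1.5038

(0.4644, -0.0471, -1.5038)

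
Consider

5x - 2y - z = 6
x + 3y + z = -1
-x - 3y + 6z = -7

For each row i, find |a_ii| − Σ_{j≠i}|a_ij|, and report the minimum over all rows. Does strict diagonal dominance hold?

row 1: |5| − (2+1) = 2
row 2: |3| − (1+1) = 1
row 3: |6| − (1+3) = 2
minimum over rows = 1 → strictly diagonally dominant (convergence guaranteed)

1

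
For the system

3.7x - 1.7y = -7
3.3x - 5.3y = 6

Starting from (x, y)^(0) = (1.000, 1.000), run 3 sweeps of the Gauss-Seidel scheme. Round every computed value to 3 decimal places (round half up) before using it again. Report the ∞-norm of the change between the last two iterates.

0.397

Iteration 1:
  x = (-7 - (-1.7)·1.000) / (3.7) = -1.432
  y = (6 - (3.3)·-1.432) / (-5.3) = -2.024
Iteration 2:
  x = (-7 - (-1.7)·-2.024) / (3.7) = -2.822
  y = (6 - (3.3)·-2.822) / (-5.3) = -2.889
Iteration 3:
  x = (-7 - (-1.7)·-2.889) / (3.7) = -3.219
  y = (6 - (3.3)·-3.219) / (-5.3) = -3.136
Change: (-0.397, -0.247) → max |·| = 0.397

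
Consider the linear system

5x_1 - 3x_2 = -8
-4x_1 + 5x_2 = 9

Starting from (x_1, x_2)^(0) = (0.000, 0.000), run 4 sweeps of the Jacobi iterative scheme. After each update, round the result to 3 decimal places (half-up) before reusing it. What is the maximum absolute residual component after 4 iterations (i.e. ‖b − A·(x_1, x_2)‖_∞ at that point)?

Iteration 1:
  x_1 = (-8 - (-3)·0.000) / (5) = -1.600
  x_2 = (9 - (-4)·0.000) / (5) = 1.800
Iteration 2:
  x_1 = (-8 - (-3)·1.800) / (5) = -0.520
  x_2 = (9 - (-4)·-1.600) / (5) = 0.520
Iteration 3:
  x_1 = (-8 - (-3)·0.520) / (5) = -1.288
  x_2 = (9 - (-4)·-0.520) / (5) = 1.384
Iteration 4:
  x_1 = (-8 - (-3)·1.384) / (5) = -0.770
  x_2 = (9 - (-4)·-1.288) / (5) = 0.770
Residual b − A·x = (-1.840, 2.070); ∞-norm = 2.070

2.070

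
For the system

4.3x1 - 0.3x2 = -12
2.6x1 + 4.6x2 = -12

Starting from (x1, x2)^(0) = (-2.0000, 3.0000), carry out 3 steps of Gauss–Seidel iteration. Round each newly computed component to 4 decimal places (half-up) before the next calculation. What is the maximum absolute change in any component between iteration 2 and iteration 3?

0.0114

Iteration 1:
  x1 = (-12 - (-0.3)·3.0000) / (4.3) = -2.5814
  x2 = (-12 - (2.6)·-2.5814) / (4.6) = -1.1496
Iteration 2:
  x1 = (-12 - (-0.3)·-1.1496) / (4.3) = -2.8709
  x2 = (-12 - (2.6)·-2.8709) / (4.6) = -0.9860
Iteration 3:
  x1 = (-12 - (-0.3)·-0.9860) / (4.3) = -2.8595
  x2 = (-12 - (2.6)·-2.8595) / (4.6) = -0.9925
Change: (0.0114, -0.0065) → max |·| = 0.0114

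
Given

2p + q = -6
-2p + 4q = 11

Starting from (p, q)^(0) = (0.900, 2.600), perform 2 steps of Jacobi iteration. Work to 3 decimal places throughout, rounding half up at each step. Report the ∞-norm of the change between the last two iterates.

Iteration 1:
  p = (-6 - (1)·2.600) / (2) = -4.300
  q = (11 - (-2)·0.900) / (4) = 3.200
Iteration 2:
  p = (-6 - (1)·3.200) / (2) = -4.600
  q = (11 - (-2)·-4.300) / (4) = 0.600
Change: (-0.300, -2.600) → max |·| = 2.600

2.600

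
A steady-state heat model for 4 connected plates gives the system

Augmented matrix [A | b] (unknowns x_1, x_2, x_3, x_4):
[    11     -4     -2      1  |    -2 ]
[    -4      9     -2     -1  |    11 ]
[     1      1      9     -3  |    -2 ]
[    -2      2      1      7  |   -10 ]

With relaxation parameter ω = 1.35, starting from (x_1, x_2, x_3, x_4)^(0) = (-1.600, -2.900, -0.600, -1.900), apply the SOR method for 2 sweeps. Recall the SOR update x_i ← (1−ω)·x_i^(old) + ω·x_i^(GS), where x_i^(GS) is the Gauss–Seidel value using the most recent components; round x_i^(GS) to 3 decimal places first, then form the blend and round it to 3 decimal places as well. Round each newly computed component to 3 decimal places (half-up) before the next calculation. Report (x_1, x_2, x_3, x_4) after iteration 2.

(0.893, 1.011, -1.157, -1.026)

Iteration 1:
  x_1: GS value = (-2 - (-4)·-2.900 - (-2)·-0.600 - (1)·-1.900) / (11) = -1.173;  x_1 ← (1−ω)·-1.600 + ω·-1.173 = -1.024
  x_2: GS value = (11 - (-4)·-1.024 - (-2)·-0.600 - (-1)·-1.900) / (9) = 0.423;  x_2 ← (1−ω)·-2.900 + ω·0.423 = 1.586
  x_3: GS value = (-2 - (1)·-1.024 - (1)·1.586 - (-3)·-1.900) / (9) = -0.918;  x_3 ← (1−ω)·-0.600 + ω·-0.918 = -1.029
  x_4: GS value = (-10 - (-2)·-1.024 - (2)·1.586 - (1)·-1.029) / (7) = -2.027;  x_4 ← (1−ω)·-1.900 + ω·-2.027 = -2.071
Iteration 2:
  x_1: GS value = (-2 - (-4)·1.586 - (-2)·-1.029 - (1)·-2.071) / (11) = 0.396;  x_1 ← (1−ω)·-1.024 + ω·0.396 = 0.893
  x_2: GS value = (11 - (-4)·0.893 - (-2)·-1.029 - (-1)·-2.071) / (9) = 1.160;  x_2 ← (1−ω)·1.586 + ω·1.160 = 1.011
  x_3: GS value = (-2 - (1)·0.893 - (1)·1.011 - (-3)·-2.071) / (9) = -1.124;  x_3 ← (1−ω)·-1.029 + ω·-1.124 = -1.157
  x_4: GS value = (-10 - (-2)·0.893 - (2)·1.011 - (1)·-1.157) / (7) = -1.297;  x_4 ← (1−ω)·-2.071 + ω·-1.297 = -1.026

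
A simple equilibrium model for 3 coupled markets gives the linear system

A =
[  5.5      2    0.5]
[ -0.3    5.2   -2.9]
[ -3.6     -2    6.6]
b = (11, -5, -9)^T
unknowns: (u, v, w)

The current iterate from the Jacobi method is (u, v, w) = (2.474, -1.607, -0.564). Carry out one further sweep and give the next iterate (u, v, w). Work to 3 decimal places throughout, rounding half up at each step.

(2.636, -1.133, -0.501)

One sweep:
  u = (11 - (2)·-1.607 - (0.5)·-0.564) / (5.5) = 2.636
  v = (-5 - (-0.3)·2.474 - (-2.9)·-0.564) / (5.2) = -1.133
  w = (-9 - (-3.6)·2.474 - (-2)·-1.607) / (6.6) = -0.501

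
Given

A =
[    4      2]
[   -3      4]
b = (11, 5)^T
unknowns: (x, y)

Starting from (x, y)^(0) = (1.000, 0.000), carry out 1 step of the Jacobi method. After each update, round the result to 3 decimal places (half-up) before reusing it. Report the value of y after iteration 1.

2.000

Iteration 1:
  x = (11 - (2)·0.000) / (4) = 2.750
  y = (5 - (-3)·1.000) / (4) = 2.000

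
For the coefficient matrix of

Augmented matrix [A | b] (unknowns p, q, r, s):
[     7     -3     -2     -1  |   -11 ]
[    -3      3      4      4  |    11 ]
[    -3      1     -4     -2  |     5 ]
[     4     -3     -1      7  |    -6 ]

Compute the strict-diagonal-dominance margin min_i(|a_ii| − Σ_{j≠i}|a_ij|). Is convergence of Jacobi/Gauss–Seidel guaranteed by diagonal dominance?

-8

row 1: |7| − (3+2+1) = 1
row 2: |3| − (3+4+4) = -8
row 3: |-4| − (3+1+2) = -2
row 4: |7| − (4+3+1) = -1
minimum over rows = -8 → not strictly diagonally dominant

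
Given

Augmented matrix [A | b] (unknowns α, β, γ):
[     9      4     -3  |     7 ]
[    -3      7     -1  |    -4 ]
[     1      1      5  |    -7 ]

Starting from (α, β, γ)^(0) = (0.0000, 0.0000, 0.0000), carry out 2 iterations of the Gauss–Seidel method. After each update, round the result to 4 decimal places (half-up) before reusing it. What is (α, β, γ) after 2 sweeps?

(0.3810, -0.6236, -1.3515)

Iteration 1:
  α = (7 - (4)·0.0000 - (-3)·0.0000) / (9) = 0.7778
  β = (-4 - (-3)·0.7778 - (-1)·0.0000) / (7) = -0.2381
  γ = (-7 - (1)·0.7778 - (1)·-0.2381) / (5) = -1.5079
Iteration 2:
  α = (7 - (4)·-0.2381 - (-3)·-1.5079) / (9) = 0.3810
  β = (-4 - (-3)·0.3810 - (-1)·-1.5079) / (7) = -0.6236
  γ = (-7 - (1)·0.3810 - (1)·-0.6236) / (5) = -1.3515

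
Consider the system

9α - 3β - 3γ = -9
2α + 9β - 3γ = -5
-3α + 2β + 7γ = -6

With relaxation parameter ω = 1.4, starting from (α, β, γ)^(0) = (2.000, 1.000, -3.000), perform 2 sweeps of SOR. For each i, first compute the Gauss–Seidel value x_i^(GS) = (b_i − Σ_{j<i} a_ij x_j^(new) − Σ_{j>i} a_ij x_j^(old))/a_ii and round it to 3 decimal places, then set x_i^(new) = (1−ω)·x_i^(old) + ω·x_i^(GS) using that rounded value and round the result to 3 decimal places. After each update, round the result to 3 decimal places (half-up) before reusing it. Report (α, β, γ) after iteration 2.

(-1.472, -0.256, -1.485)

Iteration 1:
  α: GS value = (-9 - (-3)·1.000 - (-3)·-3.000) / (9) = -1.667;  α ← (1−ω)·2.000 + ω·-1.667 = -3.134
  β: GS value = (-5 - (2)·-3.134 - (-3)·-3.000) / (9) = -0.859;  β ← (1−ω)·1.000 + ω·-0.859 = -1.603
  γ: GS value = (-6 - (-3)·-3.134 - (2)·-1.603) / (7) = -1.742;  γ ← (1−ω)·-3.000 + ω·-1.742 = -1.239
Iteration 2:
  α: GS value = (-9 - (-3)·-1.603 - (-3)·-1.239) / (9) = -1.947;  α ← (1−ω)·-3.134 + ω·-1.947 = -1.472
  β: GS value = (-5 - (2)·-1.472 - (-3)·-1.239) / (9) = -0.641;  β ← (1−ω)·-1.603 + ω·-0.641 = -0.256
  γ: GS value = (-6 - (-3)·-1.472 - (2)·-0.256) / (7) = -1.415;  γ ← (1−ω)·-1.239 + ω·-1.415 = -1.485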